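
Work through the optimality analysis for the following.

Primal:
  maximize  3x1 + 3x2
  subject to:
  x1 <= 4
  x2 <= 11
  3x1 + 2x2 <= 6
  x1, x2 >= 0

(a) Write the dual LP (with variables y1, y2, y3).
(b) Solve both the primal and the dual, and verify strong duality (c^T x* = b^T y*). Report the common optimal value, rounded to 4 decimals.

The standard primal-dual pair for 'max c^T x s.t. A x <= b, x >= 0' is:
  Dual:  min b^T y  s.t.  A^T y >= c,  y >= 0.

So the dual LP is:
  minimize  4y1 + 11y2 + 6y3
  subject to:
    y1 + 3y3 >= 3
    y2 + 2y3 >= 3
    y1, y2, y3 >= 0

Solving the primal: x* = (0, 3).
  primal value c^T x* = 9.
Solving the dual: y* = (0, 0, 1.5).
  dual value b^T y* = 9.
Strong duality: c^T x* = b^T y*. Confirmed.

9


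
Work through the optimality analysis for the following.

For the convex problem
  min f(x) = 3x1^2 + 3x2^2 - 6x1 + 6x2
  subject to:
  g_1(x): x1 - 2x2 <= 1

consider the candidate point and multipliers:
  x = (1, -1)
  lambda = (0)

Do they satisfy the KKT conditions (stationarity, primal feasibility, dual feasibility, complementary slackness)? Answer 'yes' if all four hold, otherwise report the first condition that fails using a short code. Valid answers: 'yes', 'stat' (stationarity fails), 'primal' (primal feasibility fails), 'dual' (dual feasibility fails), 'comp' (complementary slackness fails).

Gradient of f: grad f(x) = Q x + c = (0, 0)
Constraint values g_i(x) = a_i^T x - b_i:
  g_1((1, -1)) = 2
Stationarity residual: grad f(x) + sum_i lambda_i a_i = (0, 0)
  -> stationarity OK
Primal feasibility (all g_i <= 0): FAILS
Dual feasibility (all lambda_i >= 0): OK
Complementary slackness (lambda_i * g_i(x) = 0 for all i): OK

Verdict: the first failing condition is primal_feasibility -> primal.

primal


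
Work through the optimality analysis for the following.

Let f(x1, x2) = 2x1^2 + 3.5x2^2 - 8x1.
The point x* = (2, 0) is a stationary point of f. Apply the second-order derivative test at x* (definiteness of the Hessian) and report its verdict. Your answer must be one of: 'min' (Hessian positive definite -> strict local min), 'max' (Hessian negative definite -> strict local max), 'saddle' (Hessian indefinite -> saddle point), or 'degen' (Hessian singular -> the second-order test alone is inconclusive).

Compute the Hessian H = grad^2 f:
  H = [[4, 0], [0, 7]]
Verify stationarity: grad f(x*) = H x* + g = (0, 0).
Eigenvalues of H: 4, 7.
Both eigenvalues > 0, so H is positive definite -> x* is a strict local min.

min


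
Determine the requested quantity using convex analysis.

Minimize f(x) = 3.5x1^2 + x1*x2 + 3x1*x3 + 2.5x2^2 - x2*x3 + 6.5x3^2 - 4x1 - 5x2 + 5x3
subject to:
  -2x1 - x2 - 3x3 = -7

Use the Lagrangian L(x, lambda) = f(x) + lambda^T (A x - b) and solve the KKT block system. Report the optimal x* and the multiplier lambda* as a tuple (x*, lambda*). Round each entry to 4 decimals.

Form the Lagrangian:
  L(x, lambda) = (1/2) x^T Q x + c^T x + lambda^T (A x - b)
Stationarity (grad_x L = 0): Q x + c + A^T lambda = 0.
Primal feasibility: A x = b.

This gives the KKT block system:
  [ Q   A^T ] [ x     ]   [-c ]
  [ A    0  ] [ lambda ] = [ b ]

Solving the linear system:
  x*      = (1.5714, 1.9018, 0.6518)
  lambda* = (5.4286)
  f(x*)   = 12.7321

x* = (1.5714, 1.9018, 0.6518), lambda* = (5.4286)


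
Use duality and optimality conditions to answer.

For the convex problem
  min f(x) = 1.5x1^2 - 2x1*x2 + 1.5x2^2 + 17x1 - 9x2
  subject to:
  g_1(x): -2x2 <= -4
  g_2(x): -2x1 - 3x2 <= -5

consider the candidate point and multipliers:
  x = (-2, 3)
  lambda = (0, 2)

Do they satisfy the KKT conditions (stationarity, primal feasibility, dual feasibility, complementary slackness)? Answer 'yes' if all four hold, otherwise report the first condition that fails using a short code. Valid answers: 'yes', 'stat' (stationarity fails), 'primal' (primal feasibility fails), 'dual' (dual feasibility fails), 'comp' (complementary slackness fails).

Gradient of f: grad f(x) = Q x + c = (5, 4)
Constraint values g_i(x) = a_i^T x - b_i:
  g_1((-2, 3)) = -2
  g_2((-2, 3)) = 0
Stationarity residual: grad f(x) + sum_i lambda_i a_i = (1, -2)
  -> stationarity FAILS
Primal feasibility (all g_i <= 0): OK
Dual feasibility (all lambda_i >= 0): OK
Complementary slackness (lambda_i * g_i(x) = 0 for all i): OK

Verdict: the first failing condition is stationarity -> stat.

stat


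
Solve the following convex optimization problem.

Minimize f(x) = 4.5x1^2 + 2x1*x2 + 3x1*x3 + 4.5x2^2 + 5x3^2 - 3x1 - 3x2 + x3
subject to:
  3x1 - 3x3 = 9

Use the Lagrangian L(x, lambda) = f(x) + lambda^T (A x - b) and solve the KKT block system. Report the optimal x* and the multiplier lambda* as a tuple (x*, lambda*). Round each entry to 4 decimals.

Form the Lagrangian:
  L(x, lambda) = (1/2) x^T Q x + c^T x + lambda^T (A x - b)
Stationarity (grad_x L = 0): Q x + c + A^T lambda = 0.
Primal feasibility: A x = b.

This gives the KKT block system:
  [ Q   A^T ] [ x     ]   [-c ]
  [ A    0  ] [ lambda ] = [ b ]

Solving the linear system:
  x*      = (1.6425, -0.0317, -1.3575)
  lambda* = (-2.549)
  f(x*)   = 8.3756

x* = (1.6425, -0.0317, -1.3575), lambda* = (-2.549)


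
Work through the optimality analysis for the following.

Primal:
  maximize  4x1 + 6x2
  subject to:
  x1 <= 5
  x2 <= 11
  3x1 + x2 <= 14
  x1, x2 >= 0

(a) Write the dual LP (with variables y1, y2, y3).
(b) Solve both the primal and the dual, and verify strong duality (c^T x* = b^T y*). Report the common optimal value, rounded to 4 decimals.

The standard primal-dual pair for 'max c^T x s.t. A x <= b, x >= 0' is:
  Dual:  min b^T y  s.t.  A^T y >= c,  y >= 0.

So the dual LP is:
  minimize  5y1 + 11y2 + 14y3
  subject to:
    y1 + 3y3 >= 4
    y2 + y3 >= 6
    y1, y2, y3 >= 0

Solving the primal: x* = (1, 11).
  primal value c^T x* = 70.
Solving the dual: y* = (0, 4.6667, 1.3333).
  dual value b^T y* = 70.
Strong duality: c^T x* = b^T y*. Confirmed.

70


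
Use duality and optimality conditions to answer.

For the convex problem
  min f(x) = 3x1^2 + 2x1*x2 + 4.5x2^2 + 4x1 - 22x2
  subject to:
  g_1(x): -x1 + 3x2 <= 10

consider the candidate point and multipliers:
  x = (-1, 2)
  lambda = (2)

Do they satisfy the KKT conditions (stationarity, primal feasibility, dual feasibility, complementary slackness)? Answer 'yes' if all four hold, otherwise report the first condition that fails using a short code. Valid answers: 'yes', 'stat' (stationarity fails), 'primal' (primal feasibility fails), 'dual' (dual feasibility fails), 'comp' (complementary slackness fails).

Gradient of f: grad f(x) = Q x + c = (2, -6)
Constraint values g_i(x) = a_i^T x - b_i:
  g_1((-1, 2)) = -3
Stationarity residual: grad f(x) + sum_i lambda_i a_i = (0, 0)
  -> stationarity OK
Primal feasibility (all g_i <= 0): OK
Dual feasibility (all lambda_i >= 0): OK
Complementary slackness (lambda_i * g_i(x) = 0 for all i): FAILS

Verdict: the first failing condition is complementary_slackness -> comp.

comp


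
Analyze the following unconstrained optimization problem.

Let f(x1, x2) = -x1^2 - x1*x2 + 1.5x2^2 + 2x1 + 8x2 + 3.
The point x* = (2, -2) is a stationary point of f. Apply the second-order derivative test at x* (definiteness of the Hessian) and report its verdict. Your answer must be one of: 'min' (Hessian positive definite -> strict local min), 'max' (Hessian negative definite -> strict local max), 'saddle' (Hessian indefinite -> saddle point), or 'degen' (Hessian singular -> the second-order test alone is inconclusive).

Compute the Hessian H = grad^2 f:
  H = [[-2, -1], [-1, 3]]
Verify stationarity: grad f(x*) = H x* + g = (0, 0).
Eigenvalues of H: -2.1926, 3.1926.
Eigenvalues have mixed signs, so H is indefinite -> x* is a saddle point.

saddle


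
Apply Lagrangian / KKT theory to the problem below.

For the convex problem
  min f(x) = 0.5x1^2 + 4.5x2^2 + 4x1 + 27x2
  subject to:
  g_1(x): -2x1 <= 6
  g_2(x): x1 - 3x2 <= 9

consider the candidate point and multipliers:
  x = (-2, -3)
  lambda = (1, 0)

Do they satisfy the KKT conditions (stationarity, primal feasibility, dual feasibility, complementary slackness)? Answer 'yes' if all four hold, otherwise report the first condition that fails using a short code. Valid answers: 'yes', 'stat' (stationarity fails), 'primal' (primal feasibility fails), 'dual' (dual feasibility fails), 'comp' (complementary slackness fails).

Gradient of f: grad f(x) = Q x + c = (2, 0)
Constraint values g_i(x) = a_i^T x - b_i:
  g_1((-2, -3)) = -2
  g_2((-2, -3)) = -2
Stationarity residual: grad f(x) + sum_i lambda_i a_i = (0, 0)
  -> stationarity OK
Primal feasibility (all g_i <= 0): OK
Dual feasibility (all lambda_i >= 0): OK
Complementary slackness (lambda_i * g_i(x) = 0 for all i): FAILS

Verdict: the first failing condition is complementary_slackness -> comp.

comp


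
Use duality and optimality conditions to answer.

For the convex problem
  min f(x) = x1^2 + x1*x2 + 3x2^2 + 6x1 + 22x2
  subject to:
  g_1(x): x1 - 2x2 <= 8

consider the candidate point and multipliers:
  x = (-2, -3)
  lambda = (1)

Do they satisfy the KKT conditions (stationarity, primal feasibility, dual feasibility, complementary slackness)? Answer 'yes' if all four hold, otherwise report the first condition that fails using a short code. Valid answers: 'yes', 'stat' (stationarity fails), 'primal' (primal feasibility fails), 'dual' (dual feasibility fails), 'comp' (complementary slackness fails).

Gradient of f: grad f(x) = Q x + c = (-1, 2)
Constraint values g_i(x) = a_i^T x - b_i:
  g_1((-2, -3)) = -4
Stationarity residual: grad f(x) + sum_i lambda_i a_i = (0, 0)
  -> stationarity OK
Primal feasibility (all g_i <= 0): OK
Dual feasibility (all lambda_i >= 0): OK
Complementary slackness (lambda_i * g_i(x) = 0 for all i): FAILS

Verdict: the first failing condition is complementary_slackness -> comp.

comp


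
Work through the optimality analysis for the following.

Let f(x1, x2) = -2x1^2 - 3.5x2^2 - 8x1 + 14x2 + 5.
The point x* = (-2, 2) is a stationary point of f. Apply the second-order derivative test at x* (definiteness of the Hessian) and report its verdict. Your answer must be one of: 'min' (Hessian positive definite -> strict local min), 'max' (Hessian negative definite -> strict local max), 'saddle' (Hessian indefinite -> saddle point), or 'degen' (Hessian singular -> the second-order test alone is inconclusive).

Compute the Hessian H = grad^2 f:
  H = [[-4, 0], [0, -7]]
Verify stationarity: grad f(x*) = H x* + g = (0, 0).
Eigenvalues of H: -7, -4.
Both eigenvalues < 0, so H is negative definite -> x* is a strict local max.

max


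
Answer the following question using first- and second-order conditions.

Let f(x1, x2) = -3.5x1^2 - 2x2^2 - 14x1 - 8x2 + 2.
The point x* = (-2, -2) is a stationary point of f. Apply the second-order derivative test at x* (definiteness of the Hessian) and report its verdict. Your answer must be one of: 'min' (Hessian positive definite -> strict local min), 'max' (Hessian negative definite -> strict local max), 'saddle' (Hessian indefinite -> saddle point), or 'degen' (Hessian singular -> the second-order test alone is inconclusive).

Compute the Hessian H = grad^2 f:
  H = [[-7, 0], [0, -4]]
Verify stationarity: grad f(x*) = H x* + g = (0, 0).
Eigenvalues of H: -7, -4.
Both eigenvalues < 0, so H is negative definite -> x* is a strict local max.

max


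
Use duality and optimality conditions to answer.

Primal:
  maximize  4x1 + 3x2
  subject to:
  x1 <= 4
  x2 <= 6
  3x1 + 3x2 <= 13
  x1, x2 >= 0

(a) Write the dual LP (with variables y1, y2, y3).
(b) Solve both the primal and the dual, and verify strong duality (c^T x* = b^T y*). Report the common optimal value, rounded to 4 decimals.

The standard primal-dual pair for 'max c^T x s.t. A x <= b, x >= 0' is:
  Dual:  min b^T y  s.t.  A^T y >= c,  y >= 0.

So the dual LP is:
  minimize  4y1 + 6y2 + 13y3
  subject to:
    y1 + 3y3 >= 4
    y2 + 3y3 >= 3
    y1, y2, y3 >= 0

Solving the primal: x* = (4, 0.3333).
  primal value c^T x* = 17.
Solving the dual: y* = (1, 0, 1).
  dual value b^T y* = 17.
Strong duality: c^T x* = b^T y*. Confirmed.

17


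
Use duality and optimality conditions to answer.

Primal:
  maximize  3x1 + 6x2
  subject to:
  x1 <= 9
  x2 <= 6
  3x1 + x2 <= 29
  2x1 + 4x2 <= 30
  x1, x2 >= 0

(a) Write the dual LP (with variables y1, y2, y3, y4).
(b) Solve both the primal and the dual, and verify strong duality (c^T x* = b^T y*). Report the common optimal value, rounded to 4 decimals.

The standard primal-dual pair for 'max c^T x s.t. A x <= b, x >= 0' is:
  Dual:  min b^T y  s.t.  A^T y >= c,  y >= 0.

So the dual LP is:
  minimize  9y1 + 6y2 + 29y3 + 30y4
  subject to:
    y1 + 3y3 + 2y4 >= 3
    y2 + y3 + 4y4 >= 6
    y1, y2, y3, y4 >= 0

Solving the primal: x* = (8.6, 3.2).
  primal value c^T x* = 45.
Solving the dual: y* = (0, 0, 0, 1.5).
  dual value b^T y* = 45.
Strong duality: c^T x* = b^T y*. Confirmed.

45


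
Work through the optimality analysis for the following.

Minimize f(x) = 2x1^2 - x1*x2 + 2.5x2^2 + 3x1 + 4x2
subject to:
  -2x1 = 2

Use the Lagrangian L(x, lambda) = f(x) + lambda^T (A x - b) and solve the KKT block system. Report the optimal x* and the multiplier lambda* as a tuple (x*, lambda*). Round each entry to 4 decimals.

Form the Lagrangian:
  L(x, lambda) = (1/2) x^T Q x + c^T x + lambda^T (A x - b)
Stationarity (grad_x L = 0): Q x + c + A^T lambda = 0.
Primal feasibility: A x = b.

This gives the KKT block system:
  [ Q   A^T ] [ x     ]   [-c ]
  [ A    0  ] [ lambda ] = [ b ]

Solving the linear system:
  x*      = (-1, -1)
  lambda* = (0)
  f(x*)   = -3.5

x* = (-1, -1), lambda* = (0)


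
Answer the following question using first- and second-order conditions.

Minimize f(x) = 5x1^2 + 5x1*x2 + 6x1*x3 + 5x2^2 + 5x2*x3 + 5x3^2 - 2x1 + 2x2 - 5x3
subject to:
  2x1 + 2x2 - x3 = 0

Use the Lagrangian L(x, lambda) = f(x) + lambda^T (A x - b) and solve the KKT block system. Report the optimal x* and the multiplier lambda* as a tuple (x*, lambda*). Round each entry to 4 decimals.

Form the Lagrangian:
  L(x, lambda) = (1/2) x^T Q x + c^T x + lambda^T (A x - b)
Stationarity (grad_x L = 0): Q x + c + A^T lambda = 0.
Primal feasibility: A x = b.

This gives the KKT block system:
  [ Q   A^T ] [ x     ]   [-c ]
  [ A    0  ] [ lambda ] = [ b ]

Solving the linear system:
  x*      = (0.4399, -0.3068, 0.2663)
  lambda* = (-1.2315)
  f(x*)   = -1.4124

x* = (0.4399, -0.3068, 0.2663), lambda* = (-1.2315)


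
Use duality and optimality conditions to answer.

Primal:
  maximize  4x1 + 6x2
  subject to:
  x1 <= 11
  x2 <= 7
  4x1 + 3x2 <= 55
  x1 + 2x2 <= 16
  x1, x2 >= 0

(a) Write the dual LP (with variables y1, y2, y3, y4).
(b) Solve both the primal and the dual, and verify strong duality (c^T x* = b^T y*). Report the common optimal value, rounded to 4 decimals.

The standard primal-dual pair for 'max c^T x s.t. A x <= b, x >= 0' is:
  Dual:  min b^T y  s.t.  A^T y >= c,  y >= 0.

So the dual LP is:
  minimize  11y1 + 7y2 + 55y3 + 16y4
  subject to:
    y1 + 4y3 + y4 >= 4
    y2 + 3y3 + 2y4 >= 6
    y1, y2, y3, y4 >= 0

Solving the primal: x* = (11, 2.5).
  primal value c^T x* = 59.
Solving the dual: y* = (1, 0, 0, 3).
  dual value b^T y* = 59.
Strong duality: c^T x* = b^T y*. Confirmed.

59


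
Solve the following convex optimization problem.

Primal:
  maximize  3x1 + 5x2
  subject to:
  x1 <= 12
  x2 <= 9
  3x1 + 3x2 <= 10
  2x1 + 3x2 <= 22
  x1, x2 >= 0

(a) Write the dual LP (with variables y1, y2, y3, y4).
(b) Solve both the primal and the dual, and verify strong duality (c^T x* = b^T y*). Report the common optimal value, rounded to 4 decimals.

The standard primal-dual pair for 'max c^T x s.t. A x <= b, x >= 0' is:
  Dual:  min b^T y  s.t.  A^T y >= c,  y >= 0.

So the dual LP is:
  minimize  12y1 + 9y2 + 10y3 + 22y4
  subject to:
    y1 + 3y3 + 2y4 >= 3
    y2 + 3y3 + 3y4 >= 5
    y1, y2, y3, y4 >= 0

Solving the primal: x* = (0, 3.3333).
  primal value c^T x* = 16.6667.
Solving the dual: y* = (0, 0, 1.6667, 0).
  dual value b^T y* = 16.6667.
Strong duality: c^T x* = b^T y*. Confirmed.

16.6667


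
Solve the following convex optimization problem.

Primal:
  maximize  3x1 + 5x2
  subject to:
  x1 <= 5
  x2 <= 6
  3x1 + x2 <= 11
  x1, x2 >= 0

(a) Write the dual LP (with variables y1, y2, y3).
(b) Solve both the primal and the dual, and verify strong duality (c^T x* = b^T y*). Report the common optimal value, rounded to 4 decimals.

The standard primal-dual pair for 'max c^T x s.t. A x <= b, x >= 0' is:
  Dual:  min b^T y  s.t.  A^T y >= c,  y >= 0.

So the dual LP is:
  minimize  5y1 + 6y2 + 11y3
  subject to:
    y1 + 3y3 >= 3
    y2 + y3 >= 5
    y1, y2, y3 >= 0

Solving the primal: x* = (1.6667, 6).
  primal value c^T x* = 35.
Solving the dual: y* = (0, 4, 1).
  dual value b^T y* = 35.
Strong duality: c^T x* = b^T y*. Confirmed.

35


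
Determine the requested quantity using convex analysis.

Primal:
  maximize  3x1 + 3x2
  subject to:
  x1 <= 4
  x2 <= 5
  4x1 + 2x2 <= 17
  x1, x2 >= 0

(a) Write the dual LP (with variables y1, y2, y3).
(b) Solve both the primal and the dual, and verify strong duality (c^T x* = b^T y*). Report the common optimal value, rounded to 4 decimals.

The standard primal-dual pair for 'max c^T x s.t. A x <= b, x >= 0' is:
  Dual:  min b^T y  s.t.  A^T y >= c,  y >= 0.

So the dual LP is:
  minimize  4y1 + 5y2 + 17y3
  subject to:
    y1 + 4y3 >= 3
    y2 + 2y3 >= 3
    y1, y2, y3 >= 0

Solving the primal: x* = (1.75, 5).
  primal value c^T x* = 20.25.
Solving the dual: y* = (0, 1.5, 0.75).
  dual value b^T y* = 20.25.
Strong duality: c^T x* = b^T y*. Confirmed.

20.25


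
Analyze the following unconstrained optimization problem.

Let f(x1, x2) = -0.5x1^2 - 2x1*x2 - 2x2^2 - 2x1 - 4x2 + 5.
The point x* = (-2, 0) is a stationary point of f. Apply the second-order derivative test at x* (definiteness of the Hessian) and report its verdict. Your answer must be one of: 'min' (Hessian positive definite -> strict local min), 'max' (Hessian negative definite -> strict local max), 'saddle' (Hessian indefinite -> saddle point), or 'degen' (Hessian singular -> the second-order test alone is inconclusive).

Compute the Hessian H = grad^2 f:
  H = [[-1, -2], [-2, -4]]
Verify stationarity: grad f(x*) = H x* + g = (0, 0).
Eigenvalues of H: -5, 0.
H has a zero eigenvalue (singular; negative semidefinite but not definite), so H is neither positive definite, negative definite, nor indefinite. The second-order test alone is inconclusive -> degen.
(Indeed, f is constant along the null direction of H through x*, so x* is not a strict local extremum.)

degen


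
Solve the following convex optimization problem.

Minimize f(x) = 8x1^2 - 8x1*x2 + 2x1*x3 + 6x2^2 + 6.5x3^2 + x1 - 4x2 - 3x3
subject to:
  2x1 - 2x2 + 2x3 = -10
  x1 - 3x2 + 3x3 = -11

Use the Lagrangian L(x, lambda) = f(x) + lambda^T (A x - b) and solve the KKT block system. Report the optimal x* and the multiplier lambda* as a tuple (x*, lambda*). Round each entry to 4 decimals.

Form the Lagrangian:
  L(x, lambda) = (1/2) x^T Q x + c^T x + lambda^T (A x - b)
Stationarity (grad_x L = 0): Q x + c + A^T lambda = 0.
Primal feasibility: A x = b.

This gives the KKT block system:
  [ Q   A^T ] [ x     ]   [-c ]
  [ A    0  ] [ lambda ] = [ b ]

Solving the linear system:
  x*      = (-2, 1.36, -1.64)
  lambda* = (26.79, -8.42)
  f(x*)   = 86.38

x* = (-2, 1.36, -1.64), lambda* = (26.79, -8.42)


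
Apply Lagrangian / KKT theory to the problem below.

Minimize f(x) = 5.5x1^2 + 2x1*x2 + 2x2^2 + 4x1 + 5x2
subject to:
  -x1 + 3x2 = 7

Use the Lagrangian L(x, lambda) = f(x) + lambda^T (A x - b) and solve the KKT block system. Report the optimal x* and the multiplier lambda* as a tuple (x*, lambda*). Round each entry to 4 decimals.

Form the Lagrangian:
  L(x, lambda) = (1/2) x^T Q x + c^T x + lambda^T (A x - b)
Stationarity (grad_x L = 0): Q x + c + A^T lambda = 0.
Primal feasibility: A x = b.

This gives the KKT block system:
  [ Q   A^T ] [ x     ]   [-c ]
  [ A    0  ] [ lambda ] = [ b ]

Solving the linear system:
  x*      = (-1.0522, 1.9826)
  lambda* = (-3.6087)
  f(x*)   = 15.4826

x* = (-1.0522, 1.9826), lambda* = (-3.6087)


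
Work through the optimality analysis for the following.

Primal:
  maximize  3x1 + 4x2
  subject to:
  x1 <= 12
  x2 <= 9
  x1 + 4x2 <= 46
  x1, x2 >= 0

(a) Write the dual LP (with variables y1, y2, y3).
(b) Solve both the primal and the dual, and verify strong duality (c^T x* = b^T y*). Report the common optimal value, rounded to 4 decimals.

The standard primal-dual pair for 'max c^T x s.t. A x <= b, x >= 0' is:
  Dual:  min b^T y  s.t.  A^T y >= c,  y >= 0.

So the dual LP is:
  minimize  12y1 + 9y2 + 46y3
  subject to:
    y1 + y3 >= 3
    y2 + 4y3 >= 4
    y1, y2, y3 >= 0

Solving the primal: x* = (12, 8.5).
  primal value c^T x* = 70.
Solving the dual: y* = (2, 0, 1).
  dual value b^T y* = 70.
Strong duality: c^T x* = b^T y*. Confirmed.

70


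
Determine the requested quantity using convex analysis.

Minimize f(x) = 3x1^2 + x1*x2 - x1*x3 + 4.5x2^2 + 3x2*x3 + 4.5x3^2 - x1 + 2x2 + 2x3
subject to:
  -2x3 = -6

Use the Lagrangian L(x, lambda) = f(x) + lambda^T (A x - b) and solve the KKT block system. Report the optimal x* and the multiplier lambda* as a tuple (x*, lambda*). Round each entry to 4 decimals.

Form the Lagrangian:
  L(x, lambda) = (1/2) x^T Q x + c^T x + lambda^T (A x - b)
Stationarity (grad_x L = 0): Q x + c + A^T lambda = 0.
Primal feasibility: A x = b.

This gives the KKT block system:
  [ Q   A^T ] [ x     ]   [-c ]
  [ A    0  ] [ lambda ] = [ b ]

Solving the linear system:
  x*      = (0.8868, -1.3208, 3)
  lambda* = (12.0755)
  f(x*)   = 37.4623

x* = (0.8868, -1.3208, 3), lambda* = (12.0755)


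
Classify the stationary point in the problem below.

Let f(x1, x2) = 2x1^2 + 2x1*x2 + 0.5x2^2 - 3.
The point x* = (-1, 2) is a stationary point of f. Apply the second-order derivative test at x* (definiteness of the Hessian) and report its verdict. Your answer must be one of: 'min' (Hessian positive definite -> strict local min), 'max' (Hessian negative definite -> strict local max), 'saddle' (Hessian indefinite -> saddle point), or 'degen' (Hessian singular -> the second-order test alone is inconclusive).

Compute the Hessian H = grad^2 f:
  H = [[4, 2], [2, 1]]
Verify stationarity: grad f(x*) = H x* + g = (0, 0).
Eigenvalues of H: 0, 5.
H has a zero eigenvalue (singular; positive semidefinite but not definite), so H is neither positive definite, negative definite, nor indefinite. The second-order test alone is inconclusive -> degen.
(Indeed, f is constant along the null direction of H through x*, so x* is not a strict local extremum.)

degen


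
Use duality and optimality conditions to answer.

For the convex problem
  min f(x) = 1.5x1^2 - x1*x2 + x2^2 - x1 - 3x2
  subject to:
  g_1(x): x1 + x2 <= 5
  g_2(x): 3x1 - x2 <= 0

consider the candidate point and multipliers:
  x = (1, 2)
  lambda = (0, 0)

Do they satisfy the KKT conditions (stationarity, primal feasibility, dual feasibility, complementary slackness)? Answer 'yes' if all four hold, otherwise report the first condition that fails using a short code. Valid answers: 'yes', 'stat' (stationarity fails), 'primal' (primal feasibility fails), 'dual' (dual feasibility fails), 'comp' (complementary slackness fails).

Gradient of f: grad f(x) = Q x + c = (0, 0)
Constraint values g_i(x) = a_i^T x - b_i:
  g_1((1, 2)) = -2
  g_2((1, 2)) = 1
Stationarity residual: grad f(x) + sum_i lambda_i a_i = (0, 0)
  -> stationarity OK
Primal feasibility (all g_i <= 0): FAILS
Dual feasibility (all lambda_i >= 0): OK
Complementary slackness (lambda_i * g_i(x) = 0 for all i): OK

Verdict: the first failing condition is primal_feasibility -> primal.

primal


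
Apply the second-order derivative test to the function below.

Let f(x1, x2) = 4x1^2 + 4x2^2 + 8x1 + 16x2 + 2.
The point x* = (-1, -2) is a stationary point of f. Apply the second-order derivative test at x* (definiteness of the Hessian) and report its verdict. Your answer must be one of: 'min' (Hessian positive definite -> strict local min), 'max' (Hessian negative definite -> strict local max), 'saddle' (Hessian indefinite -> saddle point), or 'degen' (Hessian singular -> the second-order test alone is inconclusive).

Compute the Hessian H = grad^2 f:
  H = [[8, 0], [0, 8]]
Verify stationarity: grad f(x*) = H x* + g = (0, 0).
Eigenvalues of H: 8, 8.
Both eigenvalues > 0, so H is positive definite -> x* is a strict local min.

min


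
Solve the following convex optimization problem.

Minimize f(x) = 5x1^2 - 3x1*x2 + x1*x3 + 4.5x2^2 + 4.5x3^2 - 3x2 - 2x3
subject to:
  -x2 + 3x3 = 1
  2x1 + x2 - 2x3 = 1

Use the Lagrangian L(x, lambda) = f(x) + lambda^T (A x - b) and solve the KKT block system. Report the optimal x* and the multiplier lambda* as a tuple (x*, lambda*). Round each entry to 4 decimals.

Form the Lagrangian:
  L(x, lambda) = (1/2) x^T Q x + c^T x + lambda^T (A x - b)
Stationarity (grad_x L = 0): Q x + c + A^T lambda = 0.
Primal feasibility: A x = b.

This gives the KKT block system:
  [ Q   A^T ] [ x     ]   [-c ]
  [ A    0  ] [ lambda ] = [ b ]

Solving the linear system:
  x*      = (0.7388, 0.5672, 0.5224)
  lambda* = (-3.2164, -3.1045)
  f(x*)   = 1.7873

x* = (0.7388, 0.5672, 0.5224), lambda* = (-3.2164, -3.1045)


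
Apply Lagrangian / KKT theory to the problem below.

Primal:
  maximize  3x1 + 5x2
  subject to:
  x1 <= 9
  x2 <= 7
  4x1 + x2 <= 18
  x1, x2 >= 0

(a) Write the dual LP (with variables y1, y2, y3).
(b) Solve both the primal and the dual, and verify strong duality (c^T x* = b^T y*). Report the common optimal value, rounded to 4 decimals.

The standard primal-dual pair for 'max c^T x s.t. A x <= b, x >= 0' is:
  Dual:  min b^T y  s.t.  A^T y >= c,  y >= 0.

So the dual LP is:
  minimize  9y1 + 7y2 + 18y3
  subject to:
    y1 + 4y3 >= 3
    y2 + y3 >= 5
    y1, y2, y3 >= 0

Solving the primal: x* = (2.75, 7).
  primal value c^T x* = 43.25.
Solving the dual: y* = (0, 4.25, 0.75).
  dual value b^T y* = 43.25.
Strong duality: c^T x* = b^T y*. Confirmed.

43.25


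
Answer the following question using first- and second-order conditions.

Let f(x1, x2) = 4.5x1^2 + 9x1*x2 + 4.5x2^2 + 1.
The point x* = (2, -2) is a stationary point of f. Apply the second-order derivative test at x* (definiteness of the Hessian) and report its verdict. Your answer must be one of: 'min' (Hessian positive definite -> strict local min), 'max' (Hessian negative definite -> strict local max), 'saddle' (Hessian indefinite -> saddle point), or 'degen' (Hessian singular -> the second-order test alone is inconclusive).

Compute the Hessian H = grad^2 f:
  H = [[9, 9], [9, 9]]
Verify stationarity: grad f(x*) = H x* + g = (0, 0).
Eigenvalues of H: 0, 18.
H has a zero eigenvalue (singular; positive semidefinite but not definite), so H is neither positive definite, negative definite, nor indefinite. The second-order test alone is inconclusive -> degen.
(Indeed, f is constant along the null direction of H through x*, so x* is not a strict local extremum.)

degen


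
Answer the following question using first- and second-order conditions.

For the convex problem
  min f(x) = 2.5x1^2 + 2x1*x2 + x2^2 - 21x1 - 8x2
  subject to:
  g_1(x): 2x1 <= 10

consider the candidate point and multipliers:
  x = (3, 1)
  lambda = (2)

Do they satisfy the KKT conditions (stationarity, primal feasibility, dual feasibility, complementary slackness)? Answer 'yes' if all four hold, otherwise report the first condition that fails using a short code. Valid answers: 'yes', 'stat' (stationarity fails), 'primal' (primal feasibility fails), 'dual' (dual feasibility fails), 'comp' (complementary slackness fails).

Gradient of f: grad f(x) = Q x + c = (-4, 0)
Constraint values g_i(x) = a_i^T x - b_i:
  g_1((3, 1)) = -4
Stationarity residual: grad f(x) + sum_i lambda_i a_i = (0, 0)
  -> stationarity OK
Primal feasibility (all g_i <= 0): OK
Dual feasibility (all lambda_i >= 0): OK
Complementary slackness (lambda_i * g_i(x) = 0 for all i): FAILS

Verdict: the first failing condition is complementary_slackness -> comp.

comp


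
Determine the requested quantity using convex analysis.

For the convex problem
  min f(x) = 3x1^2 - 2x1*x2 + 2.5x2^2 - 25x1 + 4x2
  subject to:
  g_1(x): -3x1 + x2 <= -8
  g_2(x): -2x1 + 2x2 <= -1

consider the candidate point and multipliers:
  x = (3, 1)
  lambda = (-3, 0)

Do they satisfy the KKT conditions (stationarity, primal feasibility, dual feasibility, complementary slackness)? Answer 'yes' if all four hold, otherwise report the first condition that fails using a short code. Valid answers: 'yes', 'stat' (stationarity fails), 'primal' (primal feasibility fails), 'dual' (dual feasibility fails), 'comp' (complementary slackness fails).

Gradient of f: grad f(x) = Q x + c = (-9, 3)
Constraint values g_i(x) = a_i^T x - b_i:
  g_1((3, 1)) = 0
  g_2((3, 1)) = -3
Stationarity residual: grad f(x) + sum_i lambda_i a_i = (0, 0)
  -> stationarity OK
Primal feasibility (all g_i <= 0): OK
Dual feasibility (all lambda_i >= 0): FAILS
Complementary slackness (lambda_i * g_i(x) = 0 for all i): OK

Verdict: the first failing condition is dual_feasibility -> dual.

dual


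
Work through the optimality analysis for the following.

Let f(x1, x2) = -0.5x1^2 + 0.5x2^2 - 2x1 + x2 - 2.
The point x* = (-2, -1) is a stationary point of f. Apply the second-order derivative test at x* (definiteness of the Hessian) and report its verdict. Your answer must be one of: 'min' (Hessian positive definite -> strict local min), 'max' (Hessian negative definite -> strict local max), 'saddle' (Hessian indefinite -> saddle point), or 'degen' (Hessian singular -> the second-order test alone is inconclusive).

Compute the Hessian H = grad^2 f:
  H = [[-1, 0], [0, 1]]
Verify stationarity: grad f(x*) = H x* + g = (0, 0).
Eigenvalues of H: -1, 1.
Eigenvalues have mixed signs, so H is indefinite -> x* is a saddle point.

saddle


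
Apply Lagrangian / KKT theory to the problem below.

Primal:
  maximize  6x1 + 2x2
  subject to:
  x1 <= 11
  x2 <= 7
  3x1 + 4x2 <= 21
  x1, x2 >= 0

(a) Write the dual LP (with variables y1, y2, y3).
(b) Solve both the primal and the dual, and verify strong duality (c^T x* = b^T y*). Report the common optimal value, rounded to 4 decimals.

The standard primal-dual pair for 'max c^T x s.t. A x <= b, x >= 0' is:
  Dual:  min b^T y  s.t.  A^T y >= c,  y >= 0.

So the dual LP is:
  minimize  11y1 + 7y2 + 21y3
  subject to:
    y1 + 3y3 >= 6
    y2 + 4y3 >= 2
    y1, y2, y3 >= 0

Solving the primal: x* = (7, 0).
  primal value c^T x* = 42.
Solving the dual: y* = (0, 0, 2).
  dual value b^T y* = 42.
Strong duality: c^T x* = b^T y*. Confirmed.

42


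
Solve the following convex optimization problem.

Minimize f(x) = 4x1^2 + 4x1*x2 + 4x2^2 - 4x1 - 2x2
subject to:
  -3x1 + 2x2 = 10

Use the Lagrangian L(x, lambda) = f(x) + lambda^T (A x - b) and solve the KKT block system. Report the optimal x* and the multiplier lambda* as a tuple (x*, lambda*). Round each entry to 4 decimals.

Form the Lagrangian:
  L(x, lambda) = (1/2) x^T Q x + c^T x + lambda^T (A x - b)
Stationarity (grad_x L = 0): Q x + c + A^T lambda = 0.
Primal feasibility: A x = b.

This gives the KKT block system:
  [ Q   A^T ] [ x     ]   [-c ]
  [ A    0  ] [ lambda ] = [ b ]

Solving the linear system:
  x*      = (-1.9211, 2.1184)
  lambda* = (-3.6316)
  f(x*)   = 19.8816

x* = (-1.9211, 2.1184), lambda* = (-3.6316)


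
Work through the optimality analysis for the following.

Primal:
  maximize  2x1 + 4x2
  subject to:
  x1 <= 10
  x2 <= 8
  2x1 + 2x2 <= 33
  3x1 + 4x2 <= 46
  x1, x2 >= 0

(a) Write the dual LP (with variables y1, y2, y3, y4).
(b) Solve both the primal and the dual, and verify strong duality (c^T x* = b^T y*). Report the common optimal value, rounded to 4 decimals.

The standard primal-dual pair for 'max c^T x s.t. A x <= b, x >= 0' is:
  Dual:  min b^T y  s.t.  A^T y >= c,  y >= 0.

So the dual LP is:
  minimize  10y1 + 8y2 + 33y3 + 46y4
  subject to:
    y1 + 2y3 + 3y4 >= 2
    y2 + 2y3 + 4y4 >= 4
    y1, y2, y3, y4 >= 0

Solving the primal: x* = (4.6667, 8).
  primal value c^T x* = 41.3333.
Solving the dual: y* = (0, 1.3333, 0, 0.6667).
  dual value b^T y* = 41.3333.
Strong duality: c^T x* = b^T y*. Confirmed.

41.3333


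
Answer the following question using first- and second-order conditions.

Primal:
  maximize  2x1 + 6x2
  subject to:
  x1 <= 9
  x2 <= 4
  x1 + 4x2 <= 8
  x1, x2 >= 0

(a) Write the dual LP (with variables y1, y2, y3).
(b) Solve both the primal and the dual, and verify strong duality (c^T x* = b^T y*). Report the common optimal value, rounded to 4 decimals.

The standard primal-dual pair for 'max c^T x s.t. A x <= b, x >= 0' is:
  Dual:  min b^T y  s.t.  A^T y >= c,  y >= 0.

So the dual LP is:
  minimize  9y1 + 4y2 + 8y3
  subject to:
    y1 + y3 >= 2
    y2 + 4y3 >= 6
    y1, y2, y3 >= 0

Solving the primal: x* = (8, 0).
  primal value c^T x* = 16.
Solving the dual: y* = (0, 0, 2).
  dual value b^T y* = 16.
Strong duality: c^T x* = b^T y*. Confirmed.

16


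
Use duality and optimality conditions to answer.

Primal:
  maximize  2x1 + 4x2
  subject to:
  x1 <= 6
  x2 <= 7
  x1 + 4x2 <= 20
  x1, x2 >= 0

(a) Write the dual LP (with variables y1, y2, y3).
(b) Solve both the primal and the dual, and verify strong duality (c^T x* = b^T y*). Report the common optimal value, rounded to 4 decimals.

The standard primal-dual pair for 'max c^T x s.t. A x <= b, x >= 0' is:
  Dual:  min b^T y  s.t.  A^T y >= c,  y >= 0.

So the dual LP is:
  minimize  6y1 + 7y2 + 20y3
  subject to:
    y1 + y3 >= 2
    y2 + 4y3 >= 4
    y1, y2, y3 >= 0

Solving the primal: x* = (6, 3.5).
  primal value c^T x* = 26.
Solving the dual: y* = (1, 0, 1).
  dual value b^T y* = 26.
Strong duality: c^T x* = b^T y*. Confirmed.

26


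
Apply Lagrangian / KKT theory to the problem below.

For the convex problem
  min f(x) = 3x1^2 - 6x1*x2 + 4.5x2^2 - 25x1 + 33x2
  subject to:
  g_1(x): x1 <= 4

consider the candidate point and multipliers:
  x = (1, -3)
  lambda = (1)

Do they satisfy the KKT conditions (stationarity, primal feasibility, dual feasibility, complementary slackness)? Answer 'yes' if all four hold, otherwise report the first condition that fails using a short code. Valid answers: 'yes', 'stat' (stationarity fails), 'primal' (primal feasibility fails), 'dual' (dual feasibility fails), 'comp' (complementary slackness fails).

Gradient of f: grad f(x) = Q x + c = (-1, 0)
Constraint values g_i(x) = a_i^T x - b_i:
  g_1((1, -3)) = -3
Stationarity residual: grad f(x) + sum_i lambda_i a_i = (0, 0)
  -> stationarity OK
Primal feasibility (all g_i <= 0): OK
Dual feasibility (all lambda_i >= 0): OK
Complementary slackness (lambda_i * g_i(x) = 0 for all i): FAILS

Verdict: the first failing condition is complementary_slackness -> comp.

comp


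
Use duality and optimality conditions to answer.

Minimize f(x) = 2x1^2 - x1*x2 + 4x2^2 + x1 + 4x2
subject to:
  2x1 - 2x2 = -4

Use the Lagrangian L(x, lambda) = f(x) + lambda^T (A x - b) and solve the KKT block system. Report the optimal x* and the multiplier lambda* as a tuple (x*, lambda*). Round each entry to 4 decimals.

Form the Lagrangian:
  L(x, lambda) = (1/2) x^T Q x + c^T x + lambda^T (A x - b)
Stationarity (grad_x L = 0): Q x + c + A^T lambda = 0.
Primal feasibility: A x = b.

This gives the KKT block system:
  [ Q   A^T ] [ x     ]   [-c ]
  [ A    0  ] [ lambda ] = [ b ]

Solving the linear system:
  x*      = (-1.9, 0.1)
  lambda* = (3.35)
  f(x*)   = 5.95

x* = (-1.9, 0.1), lambda* = (3.35)


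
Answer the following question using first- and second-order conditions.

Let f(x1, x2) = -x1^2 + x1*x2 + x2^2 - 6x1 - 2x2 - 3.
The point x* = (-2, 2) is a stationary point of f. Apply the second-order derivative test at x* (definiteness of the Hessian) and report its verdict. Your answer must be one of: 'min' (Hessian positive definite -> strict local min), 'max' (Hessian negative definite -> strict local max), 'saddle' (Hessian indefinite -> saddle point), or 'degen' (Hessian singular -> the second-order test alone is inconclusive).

Compute the Hessian H = grad^2 f:
  H = [[-2, 1], [1, 2]]
Verify stationarity: grad f(x*) = H x* + g = (0, 0).
Eigenvalues of H: -2.2361, 2.2361.
Eigenvalues have mixed signs, so H is indefinite -> x* is a saddle point.

saddle


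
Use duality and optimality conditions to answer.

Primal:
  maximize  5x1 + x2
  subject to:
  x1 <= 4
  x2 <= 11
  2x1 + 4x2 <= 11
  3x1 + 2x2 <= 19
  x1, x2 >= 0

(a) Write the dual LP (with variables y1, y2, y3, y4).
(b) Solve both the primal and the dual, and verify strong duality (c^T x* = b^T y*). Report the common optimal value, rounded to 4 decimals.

The standard primal-dual pair for 'max c^T x s.t. A x <= b, x >= 0' is:
  Dual:  min b^T y  s.t.  A^T y >= c,  y >= 0.

So the dual LP is:
  minimize  4y1 + 11y2 + 11y3 + 19y4
  subject to:
    y1 + 2y3 + 3y4 >= 5
    y2 + 4y3 + 2y4 >= 1
    y1, y2, y3, y4 >= 0

Solving the primal: x* = (4, 0.75).
  primal value c^T x* = 20.75.
Solving the dual: y* = (4.5, 0, 0.25, 0).
  dual value b^T y* = 20.75.
Strong duality: c^T x* = b^T y*. Confirmed.

20.75


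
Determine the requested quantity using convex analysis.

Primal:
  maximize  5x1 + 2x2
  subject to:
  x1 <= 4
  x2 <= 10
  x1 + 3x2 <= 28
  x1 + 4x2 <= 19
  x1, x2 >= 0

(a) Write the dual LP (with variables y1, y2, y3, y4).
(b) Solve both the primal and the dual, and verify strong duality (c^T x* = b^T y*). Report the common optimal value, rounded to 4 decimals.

The standard primal-dual pair for 'max c^T x s.t. A x <= b, x >= 0' is:
  Dual:  min b^T y  s.t.  A^T y >= c,  y >= 0.

So the dual LP is:
  minimize  4y1 + 10y2 + 28y3 + 19y4
  subject to:
    y1 + y3 + y4 >= 5
    y2 + 3y3 + 4y4 >= 2
    y1, y2, y3, y4 >= 0

Solving the primal: x* = (4, 3.75).
  primal value c^T x* = 27.5.
Solving the dual: y* = (4.5, 0, 0, 0.5).
  dual value b^T y* = 27.5.
Strong duality: c^T x* = b^T y*. Confirmed.

27.5


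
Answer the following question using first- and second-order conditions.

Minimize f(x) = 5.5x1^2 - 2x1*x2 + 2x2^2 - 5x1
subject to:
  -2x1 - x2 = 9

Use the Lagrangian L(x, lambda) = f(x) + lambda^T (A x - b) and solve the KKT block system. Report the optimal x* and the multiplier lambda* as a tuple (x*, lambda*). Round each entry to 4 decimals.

Form the Lagrangian:
  L(x, lambda) = (1/2) x^T Q x + c^T x + lambda^T (A x - b)
Stationarity (grad_x L = 0): Q x + c + A^T lambda = 0.
Primal feasibility: A x = b.

This gives the KKT block system:
  [ Q   A^T ] [ x     ]   [-c ]
  [ A    0  ] [ lambda ] = [ b ]

Solving the linear system:
  x*      = (-2.4286, -4.1429)
  lambda* = (-11.7143)
  f(x*)   = 58.7857

x* = (-2.4286, -4.1429), lambda* = (-11.7143)


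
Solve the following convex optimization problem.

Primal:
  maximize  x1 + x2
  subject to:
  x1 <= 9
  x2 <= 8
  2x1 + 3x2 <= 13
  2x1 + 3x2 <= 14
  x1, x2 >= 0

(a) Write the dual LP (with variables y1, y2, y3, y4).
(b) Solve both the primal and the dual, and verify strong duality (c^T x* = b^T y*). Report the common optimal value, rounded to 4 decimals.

The standard primal-dual pair for 'max c^T x s.t. A x <= b, x >= 0' is:
  Dual:  min b^T y  s.t.  A^T y >= c,  y >= 0.

So the dual LP is:
  minimize  9y1 + 8y2 + 13y3 + 14y4
  subject to:
    y1 + 2y3 + 2y4 >= 1
    y2 + 3y3 + 3y4 >= 1
    y1, y2, y3, y4 >= 0

Solving the primal: x* = (6.5, 0).
  primal value c^T x* = 6.5.
Solving the dual: y* = (0, 0, 0.5, 0).
  dual value b^T y* = 6.5.
Strong duality: c^T x* = b^T y*. Confirmed.

6.5


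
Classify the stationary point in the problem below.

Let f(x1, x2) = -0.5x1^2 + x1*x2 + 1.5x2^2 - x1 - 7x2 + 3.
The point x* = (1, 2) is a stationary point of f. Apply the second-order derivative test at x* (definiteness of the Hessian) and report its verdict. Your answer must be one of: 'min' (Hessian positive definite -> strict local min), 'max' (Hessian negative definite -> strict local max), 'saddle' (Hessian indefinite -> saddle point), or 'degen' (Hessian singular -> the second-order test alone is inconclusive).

Compute the Hessian H = grad^2 f:
  H = [[-1, 1], [1, 3]]
Verify stationarity: grad f(x*) = H x* + g = (0, 0).
Eigenvalues of H: -1.2361, 3.2361.
Eigenvalues have mixed signs, so H is indefinite -> x* is a saddle point.

saddle


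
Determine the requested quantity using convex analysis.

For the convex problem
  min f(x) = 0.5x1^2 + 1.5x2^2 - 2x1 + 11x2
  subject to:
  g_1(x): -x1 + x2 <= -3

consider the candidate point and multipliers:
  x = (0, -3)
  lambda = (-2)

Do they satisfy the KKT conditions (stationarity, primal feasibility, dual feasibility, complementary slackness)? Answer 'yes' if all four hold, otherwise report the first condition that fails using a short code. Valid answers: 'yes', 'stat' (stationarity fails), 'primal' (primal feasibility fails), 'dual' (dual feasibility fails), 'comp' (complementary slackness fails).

Gradient of f: grad f(x) = Q x + c = (-2, 2)
Constraint values g_i(x) = a_i^T x - b_i:
  g_1((0, -3)) = 0
Stationarity residual: grad f(x) + sum_i lambda_i a_i = (0, 0)
  -> stationarity OK
Primal feasibility (all g_i <= 0): OK
Dual feasibility (all lambda_i >= 0): FAILS
Complementary slackness (lambda_i * g_i(x) = 0 for all i): OK

Verdict: the first failing condition is dual_feasibility -> dual.

dual
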